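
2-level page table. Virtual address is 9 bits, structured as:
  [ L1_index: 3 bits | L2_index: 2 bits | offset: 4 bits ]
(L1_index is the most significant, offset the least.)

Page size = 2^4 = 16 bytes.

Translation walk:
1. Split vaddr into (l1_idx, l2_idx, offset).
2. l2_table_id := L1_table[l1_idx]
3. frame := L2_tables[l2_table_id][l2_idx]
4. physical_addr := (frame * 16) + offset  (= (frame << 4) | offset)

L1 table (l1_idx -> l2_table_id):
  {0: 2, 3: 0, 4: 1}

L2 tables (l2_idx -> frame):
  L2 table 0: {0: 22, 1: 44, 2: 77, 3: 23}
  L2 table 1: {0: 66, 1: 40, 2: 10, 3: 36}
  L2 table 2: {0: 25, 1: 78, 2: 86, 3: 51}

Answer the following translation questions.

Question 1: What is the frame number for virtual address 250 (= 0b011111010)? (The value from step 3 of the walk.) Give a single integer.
vaddr = 250: l1_idx=3, l2_idx=3
L1[3] = 0; L2[0][3] = 23

Answer: 23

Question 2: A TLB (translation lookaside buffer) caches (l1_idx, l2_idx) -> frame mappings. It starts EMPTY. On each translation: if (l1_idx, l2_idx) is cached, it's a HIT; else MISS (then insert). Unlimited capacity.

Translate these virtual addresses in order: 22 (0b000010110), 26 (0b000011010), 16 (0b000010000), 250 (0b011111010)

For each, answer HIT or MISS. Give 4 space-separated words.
vaddr=22: (0,1) not in TLB -> MISS, insert
vaddr=26: (0,1) in TLB -> HIT
vaddr=16: (0,1) in TLB -> HIT
vaddr=250: (3,3) not in TLB -> MISS, insert

Answer: MISS HIT HIT MISS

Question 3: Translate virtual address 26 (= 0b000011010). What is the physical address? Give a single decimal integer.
Answer: 1258

Derivation:
vaddr = 26 = 0b000011010
Split: l1_idx=0, l2_idx=1, offset=10
L1[0] = 2
L2[2][1] = 78
paddr = 78 * 16 + 10 = 1258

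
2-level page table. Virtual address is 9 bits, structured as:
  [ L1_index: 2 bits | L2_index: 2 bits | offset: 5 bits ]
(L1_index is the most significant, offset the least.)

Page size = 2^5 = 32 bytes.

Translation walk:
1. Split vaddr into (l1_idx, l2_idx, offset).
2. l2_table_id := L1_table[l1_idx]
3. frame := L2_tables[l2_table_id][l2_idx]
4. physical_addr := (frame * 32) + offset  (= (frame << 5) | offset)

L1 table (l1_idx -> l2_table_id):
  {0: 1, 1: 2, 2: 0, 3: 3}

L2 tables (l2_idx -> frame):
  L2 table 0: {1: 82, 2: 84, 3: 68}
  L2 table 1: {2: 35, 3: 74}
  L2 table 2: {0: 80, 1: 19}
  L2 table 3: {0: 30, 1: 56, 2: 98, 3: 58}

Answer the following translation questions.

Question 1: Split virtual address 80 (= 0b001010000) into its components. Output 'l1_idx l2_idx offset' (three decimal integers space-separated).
vaddr = 80 = 0b001010000
  top 2 bits -> l1_idx = 0
  next 2 bits -> l2_idx = 2
  bottom 5 bits -> offset = 16

Answer: 0 2 16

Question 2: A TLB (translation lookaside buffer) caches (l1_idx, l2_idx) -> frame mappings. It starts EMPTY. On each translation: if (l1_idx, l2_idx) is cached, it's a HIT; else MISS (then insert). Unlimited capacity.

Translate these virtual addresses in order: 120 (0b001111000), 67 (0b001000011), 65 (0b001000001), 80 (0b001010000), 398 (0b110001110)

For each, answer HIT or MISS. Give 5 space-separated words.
Answer: MISS MISS HIT HIT MISS

Derivation:
vaddr=120: (0,3) not in TLB -> MISS, insert
vaddr=67: (0,2) not in TLB -> MISS, insert
vaddr=65: (0,2) in TLB -> HIT
vaddr=80: (0,2) in TLB -> HIT
vaddr=398: (3,0) not in TLB -> MISS, insert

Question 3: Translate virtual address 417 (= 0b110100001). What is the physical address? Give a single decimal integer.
vaddr = 417 = 0b110100001
Split: l1_idx=3, l2_idx=1, offset=1
L1[3] = 3
L2[3][1] = 56
paddr = 56 * 32 + 1 = 1793

Answer: 1793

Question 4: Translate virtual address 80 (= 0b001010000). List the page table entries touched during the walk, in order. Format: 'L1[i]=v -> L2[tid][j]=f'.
Answer: L1[0]=1 -> L2[1][2]=35

Derivation:
vaddr = 80 = 0b001010000
Split: l1_idx=0, l2_idx=2, offset=16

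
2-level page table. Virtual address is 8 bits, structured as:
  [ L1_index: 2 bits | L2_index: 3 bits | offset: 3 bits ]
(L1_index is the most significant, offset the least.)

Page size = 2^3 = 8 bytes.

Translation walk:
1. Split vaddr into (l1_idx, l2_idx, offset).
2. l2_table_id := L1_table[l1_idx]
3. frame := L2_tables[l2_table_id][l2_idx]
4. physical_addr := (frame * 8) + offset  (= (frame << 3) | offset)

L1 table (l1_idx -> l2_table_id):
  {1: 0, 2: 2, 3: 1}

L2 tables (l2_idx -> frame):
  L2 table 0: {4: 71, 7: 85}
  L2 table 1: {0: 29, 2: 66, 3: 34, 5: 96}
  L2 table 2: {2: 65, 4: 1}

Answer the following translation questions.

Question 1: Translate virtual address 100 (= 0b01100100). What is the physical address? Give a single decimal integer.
Answer: 572

Derivation:
vaddr = 100 = 0b01100100
Split: l1_idx=1, l2_idx=4, offset=4
L1[1] = 0
L2[0][4] = 71
paddr = 71 * 8 + 4 = 572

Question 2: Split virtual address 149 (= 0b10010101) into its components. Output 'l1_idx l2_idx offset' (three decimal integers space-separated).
vaddr = 149 = 0b10010101
  top 2 bits -> l1_idx = 2
  next 3 bits -> l2_idx = 2
  bottom 3 bits -> offset = 5

Answer: 2 2 5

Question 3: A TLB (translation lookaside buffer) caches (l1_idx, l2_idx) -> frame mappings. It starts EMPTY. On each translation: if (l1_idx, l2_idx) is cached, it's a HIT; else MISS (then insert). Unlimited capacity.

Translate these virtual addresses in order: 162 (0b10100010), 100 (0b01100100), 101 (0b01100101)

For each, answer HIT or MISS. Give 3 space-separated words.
Answer: MISS MISS HIT

Derivation:
vaddr=162: (2,4) not in TLB -> MISS, insert
vaddr=100: (1,4) not in TLB -> MISS, insert
vaddr=101: (1,4) in TLB -> HIT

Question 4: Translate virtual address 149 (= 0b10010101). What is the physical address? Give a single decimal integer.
vaddr = 149 = 0b10010101
Split: l1_idx=2, l2_idx=2, offset=5
L1[2] = 2
L2[2][2] = 65
paddr = 65 * 8 + 5 = 525

Answer: 525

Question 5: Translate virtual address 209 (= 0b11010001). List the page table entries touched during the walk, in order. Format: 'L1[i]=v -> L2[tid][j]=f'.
vaddr = 209 = 0b11010001
Split: l1_idx=3, l2_idx=2, offset=1

Answer: L1[3]=1 -> L2[1][2]=66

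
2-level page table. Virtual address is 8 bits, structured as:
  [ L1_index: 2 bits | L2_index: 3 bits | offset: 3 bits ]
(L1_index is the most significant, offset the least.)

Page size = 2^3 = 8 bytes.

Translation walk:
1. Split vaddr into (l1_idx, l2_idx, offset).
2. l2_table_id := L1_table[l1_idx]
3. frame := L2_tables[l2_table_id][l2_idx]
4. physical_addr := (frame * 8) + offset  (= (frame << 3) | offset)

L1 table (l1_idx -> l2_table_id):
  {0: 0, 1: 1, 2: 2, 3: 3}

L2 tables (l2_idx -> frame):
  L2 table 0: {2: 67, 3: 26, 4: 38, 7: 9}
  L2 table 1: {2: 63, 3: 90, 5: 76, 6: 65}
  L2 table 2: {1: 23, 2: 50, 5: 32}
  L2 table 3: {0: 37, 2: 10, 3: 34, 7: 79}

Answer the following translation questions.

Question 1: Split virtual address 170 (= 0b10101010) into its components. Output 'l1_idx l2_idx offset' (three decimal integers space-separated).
vaddr = 170 = 0b10101010
  top 2 bits -> l1_idx = 2
  next 3 bits -> l2_idx = 5
  bottom 3 bits -> offset = 2

Answer: 2 5 2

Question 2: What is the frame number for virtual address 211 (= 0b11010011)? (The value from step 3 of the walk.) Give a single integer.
vaddr = 211: l1_idx=3, l2_idx=2
L1[3] = 3; L2[3][2] = 10

Answer: 10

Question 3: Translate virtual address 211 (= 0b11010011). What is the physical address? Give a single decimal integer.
vaddr = 211 = 0b11010011
Split: l1_idx=3, l2_idx=2, offset=3
L1[3] = 3
L2[3][2] = 10
paddr = 10 * 8 + 3 = 83

Answer: 83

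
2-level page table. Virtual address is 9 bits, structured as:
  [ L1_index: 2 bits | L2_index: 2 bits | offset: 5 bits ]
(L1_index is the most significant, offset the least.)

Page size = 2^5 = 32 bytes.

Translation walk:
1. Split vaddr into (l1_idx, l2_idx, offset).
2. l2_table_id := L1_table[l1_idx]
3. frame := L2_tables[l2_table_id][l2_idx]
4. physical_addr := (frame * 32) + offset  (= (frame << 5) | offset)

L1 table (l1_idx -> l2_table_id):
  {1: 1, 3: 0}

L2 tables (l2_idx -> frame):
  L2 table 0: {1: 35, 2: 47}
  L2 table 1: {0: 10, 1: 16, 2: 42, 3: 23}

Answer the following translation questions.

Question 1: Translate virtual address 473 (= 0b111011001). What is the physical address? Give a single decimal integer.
vaddr = 473 = 0b111011001
Split: l1_idx=3, l2_idx=2, offset=25
L1[3] = 0
L2[0][2] = 47
paddr = 47 * 32 + 25 = 1529

Answer: 1529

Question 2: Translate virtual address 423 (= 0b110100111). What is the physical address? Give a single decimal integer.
vaddr = 423 = 0b110100111
Split: l1_idx=3, l2_idx=1, offset=7
L1[3] = 0
L2[0][1] = 35
paddr = 35 * 32 + 7 = 1127

Answer: 1127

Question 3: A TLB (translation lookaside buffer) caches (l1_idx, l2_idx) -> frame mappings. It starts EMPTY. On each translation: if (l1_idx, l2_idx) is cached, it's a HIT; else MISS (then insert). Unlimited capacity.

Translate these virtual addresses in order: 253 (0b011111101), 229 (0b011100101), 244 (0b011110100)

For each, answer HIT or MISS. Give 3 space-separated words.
Answer: MISS HIT HIT

Derivation:
vaddr=253: (1,3) not in TLB -> MISS, insert
vaddr=229: (1,3) in TLB -> HIT
vaddr=244: (1,3) in TLB -> HIT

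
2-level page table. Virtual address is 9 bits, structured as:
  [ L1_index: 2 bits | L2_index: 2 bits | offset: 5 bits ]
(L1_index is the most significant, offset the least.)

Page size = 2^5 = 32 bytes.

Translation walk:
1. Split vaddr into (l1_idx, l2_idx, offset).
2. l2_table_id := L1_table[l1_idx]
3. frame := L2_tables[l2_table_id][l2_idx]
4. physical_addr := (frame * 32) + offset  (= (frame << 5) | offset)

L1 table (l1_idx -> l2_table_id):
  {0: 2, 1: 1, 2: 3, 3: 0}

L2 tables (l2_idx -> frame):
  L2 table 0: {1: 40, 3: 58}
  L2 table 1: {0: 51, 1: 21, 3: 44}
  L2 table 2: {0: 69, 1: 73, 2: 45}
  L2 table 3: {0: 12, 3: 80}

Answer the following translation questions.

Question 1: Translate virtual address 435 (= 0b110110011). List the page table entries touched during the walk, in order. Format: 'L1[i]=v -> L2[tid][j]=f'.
vaddr = 435 = 0b110110011
Split: l1_idx=3, l2_idx=1, offset=19

Answer: L1[3]=0 -> L2[0][1]=40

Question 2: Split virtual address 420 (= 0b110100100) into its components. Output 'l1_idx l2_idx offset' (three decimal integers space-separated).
vaddr = 420 = 0b110100100
  top 2 bits -> l1_idx = 3
  next 2 bits -> l2_idx = 1
  bottom 5 bits -> offset = 4

Answer: 3 1 4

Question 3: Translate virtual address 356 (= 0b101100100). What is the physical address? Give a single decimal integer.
vaddr = 356 = 0b101100100
Split: l1_idx=2, l2_idx=3, offset=4
L1[2] = 3
L2[3][3] = 80
paddr = 80 * 32 + 4 = 2564

Answer: 2564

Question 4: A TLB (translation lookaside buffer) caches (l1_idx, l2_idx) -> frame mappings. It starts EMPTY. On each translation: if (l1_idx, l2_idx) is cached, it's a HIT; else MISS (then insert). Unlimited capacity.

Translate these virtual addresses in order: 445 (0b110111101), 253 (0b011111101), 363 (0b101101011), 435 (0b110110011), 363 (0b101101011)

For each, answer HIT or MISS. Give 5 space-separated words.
Answer: MISS MISS MISS HIT HIT

Derivation:
vaddr=445: (3,1) not in TLB -> MISS, insert
vaddr=253: (1,3) not in TLB -> MISS, insert
vaddr=363: (2,3) not in TLB -> MISS, insert
vaddr=435: (3,1) in TLB -> HIT
vaddr=363: (2,3) in TLB -> HIT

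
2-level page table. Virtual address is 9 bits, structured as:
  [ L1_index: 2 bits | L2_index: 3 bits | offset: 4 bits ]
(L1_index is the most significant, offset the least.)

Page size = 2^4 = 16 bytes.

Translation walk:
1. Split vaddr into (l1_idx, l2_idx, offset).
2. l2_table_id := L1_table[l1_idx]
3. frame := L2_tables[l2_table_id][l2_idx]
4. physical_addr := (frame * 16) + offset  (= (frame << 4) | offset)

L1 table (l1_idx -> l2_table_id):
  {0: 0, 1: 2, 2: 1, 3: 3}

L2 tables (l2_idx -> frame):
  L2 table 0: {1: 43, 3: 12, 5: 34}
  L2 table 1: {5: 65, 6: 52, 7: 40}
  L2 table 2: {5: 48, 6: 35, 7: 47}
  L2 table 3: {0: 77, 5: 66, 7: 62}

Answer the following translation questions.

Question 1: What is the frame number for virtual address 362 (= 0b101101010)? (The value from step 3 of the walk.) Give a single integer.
vaddr = 362: l1_idx=2, l2_idx=6
L1[2] = 1; L2[1][6] = 52

Answer: 52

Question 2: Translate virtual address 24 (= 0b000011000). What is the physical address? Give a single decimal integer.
vaddr = 24 = 0b000011000
Split: l1_idx=0, l2_idx=1, offset=8
L1[0] = 0
L2[0][1] = 43
paddr = 43 * 16 + 8 = 696

Answer: 696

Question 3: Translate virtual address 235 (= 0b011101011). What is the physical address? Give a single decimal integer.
vaddr = 235 = 0b011101011
Split: l1_idx=1, l2_idx=6, offset=11
L1[1] = 2
L2[2][6] = 35
paddr = 35 * 16 + 11 = 571

Answer: 571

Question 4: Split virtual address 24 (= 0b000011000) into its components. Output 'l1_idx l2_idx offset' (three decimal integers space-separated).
Answer: 0 1 8

Derivation:
vaddr = 24 = 0b000011000
  top 2 bits -> l1_idx = 0
  next 3 bits -> l2_idx = 1
  bottom 4 bits -> offset = 8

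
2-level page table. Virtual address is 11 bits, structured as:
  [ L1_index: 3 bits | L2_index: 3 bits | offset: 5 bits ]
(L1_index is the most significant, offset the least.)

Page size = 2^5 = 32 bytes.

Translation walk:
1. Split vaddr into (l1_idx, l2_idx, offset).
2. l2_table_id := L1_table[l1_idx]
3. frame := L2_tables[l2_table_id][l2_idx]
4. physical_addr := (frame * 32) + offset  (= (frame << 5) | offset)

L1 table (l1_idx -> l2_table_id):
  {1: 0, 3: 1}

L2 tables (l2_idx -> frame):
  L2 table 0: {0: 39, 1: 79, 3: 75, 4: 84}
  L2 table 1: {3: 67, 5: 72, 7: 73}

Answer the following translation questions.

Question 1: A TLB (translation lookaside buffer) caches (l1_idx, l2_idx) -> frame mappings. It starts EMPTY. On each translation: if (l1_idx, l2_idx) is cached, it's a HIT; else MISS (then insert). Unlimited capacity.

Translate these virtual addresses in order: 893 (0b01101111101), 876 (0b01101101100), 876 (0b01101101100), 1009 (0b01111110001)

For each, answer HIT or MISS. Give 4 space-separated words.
vaddr=893: (3,3) not in TLB -> MISS, insert
vaddr=876: (3,3) in TLB -> HIT
vaddr=876: (3,3) in TLB -> HIT
vaddr=1009: (3,7) not in TLB -> MISS, insert

Answer: MISS HIT HIT MISS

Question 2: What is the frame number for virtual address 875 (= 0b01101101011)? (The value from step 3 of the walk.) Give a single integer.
Answer: 67

Derivation:
vaddr = 875: l1_idx=3, l2_idx=3
L1[3] = 1; L2[1][3] = 67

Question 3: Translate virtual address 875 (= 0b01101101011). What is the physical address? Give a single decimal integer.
Answer: 2155

Derivation:
vaddr = 875 = 0b01101101011
Split: l1_idx=3, l2_idx=3, offset=11
L1[3] = 1
L2[1][3] = 67
paddr = 67 * 32 + 11 = 2155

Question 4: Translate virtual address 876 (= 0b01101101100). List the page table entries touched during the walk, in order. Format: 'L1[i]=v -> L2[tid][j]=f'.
Answer: L1[3]=1 -> L2[1][3]=67

Derivation:
vaddr = 876 = 0b01101101100
Split: l1_idx=3, l2_idx=3, offset=12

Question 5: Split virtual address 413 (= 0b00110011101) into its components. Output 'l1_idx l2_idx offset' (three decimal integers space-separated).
vaddr = 413 = 0b00110011101
  top 3 bits -> l1_idx = 1
  next 3 bits -> l2_idx = 4
  bottom 5 bits -> offset = 29

Answer: 1 4 29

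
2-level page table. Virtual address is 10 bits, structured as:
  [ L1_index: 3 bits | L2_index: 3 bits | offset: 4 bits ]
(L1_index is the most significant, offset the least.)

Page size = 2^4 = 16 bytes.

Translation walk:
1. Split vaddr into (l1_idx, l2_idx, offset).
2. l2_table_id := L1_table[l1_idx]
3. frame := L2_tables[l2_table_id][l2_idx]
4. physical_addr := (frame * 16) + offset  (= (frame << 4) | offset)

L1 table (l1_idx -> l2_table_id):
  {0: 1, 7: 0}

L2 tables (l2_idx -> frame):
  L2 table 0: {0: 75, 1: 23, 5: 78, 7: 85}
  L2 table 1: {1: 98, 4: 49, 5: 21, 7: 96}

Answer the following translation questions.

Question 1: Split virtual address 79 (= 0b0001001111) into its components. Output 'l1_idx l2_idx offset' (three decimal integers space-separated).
Answer: 0 4 15

Derivation:
vaddr = 79 = 0b0001001111
  top 3 bits -> l1_idx = 0
  next 3 bits -> l2_idx = 4
  bottom 4 bits -> offset = 15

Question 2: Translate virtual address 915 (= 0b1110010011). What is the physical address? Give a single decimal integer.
vaddr = 915 = 0b1110010011
Split: l1_idx=7, l2_idx=1, offset=3
L1[7] = 0
L2[0][1] = 23
paddr = 23 * 16 + 3 = 371

Answer: 371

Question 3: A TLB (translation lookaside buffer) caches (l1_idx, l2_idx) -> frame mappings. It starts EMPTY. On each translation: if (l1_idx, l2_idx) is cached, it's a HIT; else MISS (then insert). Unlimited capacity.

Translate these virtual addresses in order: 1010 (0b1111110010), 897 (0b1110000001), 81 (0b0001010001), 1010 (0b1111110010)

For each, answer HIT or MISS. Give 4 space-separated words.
vaddr=1010: (7,7) not in TLB -> MISS, insert
vaddr=897: (7,0) not in TLB -> MISS, insert
vaddr=81: (0,5) not in TLB -> MISS, insert
vaddr=1010: (7,7) in TLB -> HIT

Answer: MISS MISS MISS HIT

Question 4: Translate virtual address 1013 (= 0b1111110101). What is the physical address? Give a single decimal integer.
vaddr = 1013 = 0b1111110101
Split: l1_idx=7, l2_idx=7, offset=5
L1[7] = 0
L2[0][7] = 85
paddr = 85 * 16 + 5 = 1365

Answer: 1365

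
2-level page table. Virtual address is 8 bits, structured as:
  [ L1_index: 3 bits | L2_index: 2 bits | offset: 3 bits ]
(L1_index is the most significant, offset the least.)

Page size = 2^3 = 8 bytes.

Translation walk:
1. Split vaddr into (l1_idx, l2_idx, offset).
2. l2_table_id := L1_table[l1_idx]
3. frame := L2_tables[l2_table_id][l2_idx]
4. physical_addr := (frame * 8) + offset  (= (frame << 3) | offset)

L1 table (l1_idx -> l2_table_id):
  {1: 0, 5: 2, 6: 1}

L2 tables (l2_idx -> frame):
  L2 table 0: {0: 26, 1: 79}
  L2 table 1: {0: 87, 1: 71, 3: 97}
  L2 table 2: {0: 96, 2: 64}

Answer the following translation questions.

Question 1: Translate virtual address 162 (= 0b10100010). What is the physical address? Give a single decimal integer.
Answer: 770

Derivation:
vaddr = 162 = 0b10100010
Split: l1_idx=5, l2_idx=0, offset=2
L1[5] = 2
L2[2][0] = 96
paddr = 96 * 8 + 2 = 770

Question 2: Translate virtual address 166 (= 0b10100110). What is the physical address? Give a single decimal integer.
vaddr = 166 = 0b10100110
Split: l1_idx=5, l2_idx=0, offset=6
L1[5] = 2
L2[2][0] = 96
paddr = 96 * 8 + 6 = 774

Answer: 774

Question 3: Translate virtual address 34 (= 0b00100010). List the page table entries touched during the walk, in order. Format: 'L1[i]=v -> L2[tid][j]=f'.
vaddr = 34 = 0b00100010
Split: l1_idx=1, l2_idx=0, offset=2

Answer: L1[1]=0 -> L2[0][0]=26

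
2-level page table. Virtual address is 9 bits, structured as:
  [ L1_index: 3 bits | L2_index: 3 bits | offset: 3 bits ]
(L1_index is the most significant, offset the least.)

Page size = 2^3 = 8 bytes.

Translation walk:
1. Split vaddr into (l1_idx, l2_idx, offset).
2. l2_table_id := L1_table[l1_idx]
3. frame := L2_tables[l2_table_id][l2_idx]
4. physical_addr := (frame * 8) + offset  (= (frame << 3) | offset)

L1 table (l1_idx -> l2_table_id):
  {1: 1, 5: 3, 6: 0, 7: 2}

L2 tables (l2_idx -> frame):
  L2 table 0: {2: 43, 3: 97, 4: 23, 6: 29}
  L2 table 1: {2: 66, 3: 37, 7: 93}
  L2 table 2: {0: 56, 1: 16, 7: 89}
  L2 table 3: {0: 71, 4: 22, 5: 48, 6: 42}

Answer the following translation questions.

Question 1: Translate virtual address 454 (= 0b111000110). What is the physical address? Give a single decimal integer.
Answer: 454

Derivation:
vaddr = 454 = 0b111000110
Split: l1_idx=7, l2_idx=0, offset=6
L1[7] = 2
L2[2][0] = 56
paddr = 56 * 8 + 6 = 454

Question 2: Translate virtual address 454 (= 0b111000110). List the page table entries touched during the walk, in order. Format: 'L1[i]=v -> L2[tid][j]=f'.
Answer: L1[7]=2 -> L2[2][0]=56

Derivation:
vaddr = 454 = 0b111000110
Split: l1_idx=7, l2_idx=0, offset=6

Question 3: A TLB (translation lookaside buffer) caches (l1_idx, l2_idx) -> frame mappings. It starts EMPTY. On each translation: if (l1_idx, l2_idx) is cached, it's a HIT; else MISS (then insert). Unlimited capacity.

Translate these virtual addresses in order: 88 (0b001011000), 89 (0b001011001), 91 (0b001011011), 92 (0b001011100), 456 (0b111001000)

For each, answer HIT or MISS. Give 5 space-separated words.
vaddr=88: (1,3) not in TLB -> MISS, insert
vaddr=89: (1,3) in TLB -> HIT
vaddr=91: (1,3) in TLB -> HIT
vaddr=92: (1,3) in TLB -> HIT
vaddr=456: (7,1) not in TLB -> MISS, insert

Answer: MISS HIT HIT HIT MISS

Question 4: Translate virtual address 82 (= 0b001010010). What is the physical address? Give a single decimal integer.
vaddr = 82 = 0b001010010
Split: l1_idx=1, l2_idx=2, offset=2
L1[1] = 1
L2[1][2] = 66
paddr = 66 * 8 + 2 = 530

Answer: 530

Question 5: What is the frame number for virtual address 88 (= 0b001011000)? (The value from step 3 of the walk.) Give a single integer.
vaddr = 88: l1_idx=1, l2_idx=3
L1[1] = 1; L2[1][3] = 37

Answer: 37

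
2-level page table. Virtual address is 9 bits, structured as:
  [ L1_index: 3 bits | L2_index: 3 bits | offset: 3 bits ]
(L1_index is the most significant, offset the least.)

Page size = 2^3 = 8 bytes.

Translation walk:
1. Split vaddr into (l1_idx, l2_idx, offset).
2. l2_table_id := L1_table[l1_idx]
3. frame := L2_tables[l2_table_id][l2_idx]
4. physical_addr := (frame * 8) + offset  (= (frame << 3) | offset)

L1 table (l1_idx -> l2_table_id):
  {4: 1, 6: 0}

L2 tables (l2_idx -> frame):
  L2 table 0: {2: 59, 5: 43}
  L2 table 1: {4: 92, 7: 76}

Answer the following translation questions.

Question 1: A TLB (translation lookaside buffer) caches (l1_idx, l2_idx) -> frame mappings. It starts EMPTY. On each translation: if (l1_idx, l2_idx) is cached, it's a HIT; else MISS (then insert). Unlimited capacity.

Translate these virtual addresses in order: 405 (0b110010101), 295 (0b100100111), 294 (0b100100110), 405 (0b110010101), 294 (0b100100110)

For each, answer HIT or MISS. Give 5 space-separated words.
vaddr=405: (6,2) not in TLB -> MISS, insert
vaddr=295: (4,4) not in TLB -> MISS, insert
vaddr=294: (4,4) in TLB -> HIT
vaddr=405: (6,2) in TLB -> HIT
vaddr=294: (4,4) in TLB -> HIT

Answer: MISS MISS HIT HIT HIT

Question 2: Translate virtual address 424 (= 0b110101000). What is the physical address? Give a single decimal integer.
Answer: 344

Derivation:
vaddr = 424 = 0b110101000
Split: l1_idx=6, l2_idx=5, offset=0
L1[6] = 0
L2[0][5] = 43
paddr = 43 * 8 + 0 = 344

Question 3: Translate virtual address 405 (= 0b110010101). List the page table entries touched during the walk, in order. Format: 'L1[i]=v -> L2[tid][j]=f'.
Answer: L1[6]=0 -> L2[0][2]=59

Derivation:
vaddr = 405 = 0b110010101
Split: l1_idx=6, l2_idx=2, offset=5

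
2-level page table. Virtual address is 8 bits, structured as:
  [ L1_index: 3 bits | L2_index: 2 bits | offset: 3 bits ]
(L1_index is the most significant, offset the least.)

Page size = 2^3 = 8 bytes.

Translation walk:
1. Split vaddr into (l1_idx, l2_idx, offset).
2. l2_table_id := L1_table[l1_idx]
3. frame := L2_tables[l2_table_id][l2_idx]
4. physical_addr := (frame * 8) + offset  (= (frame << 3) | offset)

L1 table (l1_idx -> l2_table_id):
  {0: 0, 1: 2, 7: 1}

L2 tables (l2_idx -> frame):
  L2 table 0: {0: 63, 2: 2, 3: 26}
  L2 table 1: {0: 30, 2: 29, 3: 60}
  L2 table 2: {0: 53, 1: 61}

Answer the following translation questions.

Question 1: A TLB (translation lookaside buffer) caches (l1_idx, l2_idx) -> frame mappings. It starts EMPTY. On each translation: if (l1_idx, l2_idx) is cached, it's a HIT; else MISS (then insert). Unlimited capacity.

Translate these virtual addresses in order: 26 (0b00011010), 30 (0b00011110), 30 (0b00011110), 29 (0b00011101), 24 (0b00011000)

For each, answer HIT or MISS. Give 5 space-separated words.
vaddr=26: (0,3) not in TLB -> MISS, insert
vaddr=30: (0,3) in TLB -> HIT
vaddr=30: (0,3) in TLB -> HIT
vaddr=29: (0,3) in TLB -> HIT
vaddr=24: (0,3) in TLB -> HIT

Answer: MISS HIT HIT HIT HIT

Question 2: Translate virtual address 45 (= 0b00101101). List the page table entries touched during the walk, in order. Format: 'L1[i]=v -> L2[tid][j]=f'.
vaddr = 45 = 0b00101101
Split: l1_idx=1, l2_idx=1, offset=5

Answer: L1[1]=2 -> L2[2][1]=61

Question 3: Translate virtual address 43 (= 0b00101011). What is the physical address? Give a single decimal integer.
Answer: 491

Derivation:
vaddr = 43 = 0b00101011
Split: l1_idx=1, l2_idx=1, offset=3
L1[1] = 2
L2[2][1] = 61
paddr = 61 * 8 + 3 = 491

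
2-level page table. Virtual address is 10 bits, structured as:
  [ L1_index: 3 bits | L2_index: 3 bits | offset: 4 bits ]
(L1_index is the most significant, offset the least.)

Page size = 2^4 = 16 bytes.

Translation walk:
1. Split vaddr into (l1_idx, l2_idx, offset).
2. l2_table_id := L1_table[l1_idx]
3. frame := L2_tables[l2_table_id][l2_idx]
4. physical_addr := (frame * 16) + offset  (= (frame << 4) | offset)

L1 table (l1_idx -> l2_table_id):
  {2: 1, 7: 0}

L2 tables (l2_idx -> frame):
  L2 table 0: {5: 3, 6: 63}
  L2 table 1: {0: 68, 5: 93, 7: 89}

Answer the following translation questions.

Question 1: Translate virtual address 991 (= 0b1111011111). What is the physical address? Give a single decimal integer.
Answer: 63

Derivation:
vaddr = 991 = 0b1111011111
Split: l1_idx=7, l2_idx=5, offset=15
L1[7] = 0
L2[0][5] = 3
paddr = 3 * 16 + 15 = 63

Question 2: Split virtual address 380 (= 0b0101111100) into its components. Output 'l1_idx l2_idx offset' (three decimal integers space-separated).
vaddr = 380 = 0b0101111100
  top 3 bits -> l1_idx = 2
  next 3 bits -> l2_idx = 7
  bottom 4 bits -> offset = 12

Answer: 2 7 12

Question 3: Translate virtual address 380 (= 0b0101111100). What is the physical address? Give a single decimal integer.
vaddr = 380 = 0b0101111100
Split: l1_idx=2, l2_idx=7, offset=12
L1[2] = 1
L2[1][7] = 89
paddr = 89 * 16 + 12 = 1436

Answer: 1436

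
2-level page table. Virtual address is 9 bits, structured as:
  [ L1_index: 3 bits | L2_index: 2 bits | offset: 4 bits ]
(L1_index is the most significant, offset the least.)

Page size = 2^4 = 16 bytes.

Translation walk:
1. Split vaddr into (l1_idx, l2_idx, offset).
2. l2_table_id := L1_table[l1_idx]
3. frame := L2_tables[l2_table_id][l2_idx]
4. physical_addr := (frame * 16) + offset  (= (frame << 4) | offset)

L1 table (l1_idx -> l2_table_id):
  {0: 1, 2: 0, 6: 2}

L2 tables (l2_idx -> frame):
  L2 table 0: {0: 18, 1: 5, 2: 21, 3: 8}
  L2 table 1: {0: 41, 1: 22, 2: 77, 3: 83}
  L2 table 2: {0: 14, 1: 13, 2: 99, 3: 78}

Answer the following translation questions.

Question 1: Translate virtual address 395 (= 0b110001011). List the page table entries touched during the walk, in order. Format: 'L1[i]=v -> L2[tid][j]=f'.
vaddr = 395 = 0b110001011
Split: l1_idx=6, l2_idx=0, offset=11

Answer: L1[6]=2 -> L2[2][0]=14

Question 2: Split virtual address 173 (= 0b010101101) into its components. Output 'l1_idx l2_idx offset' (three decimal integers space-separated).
Answer: 2 2 13

Derivation:
vaddr = 173 = 0b010101101
  top 3 bits -> l1_idx = 2
  next 2 bits -> l2_idx = 2
  bottom 4 bits -> offset = 13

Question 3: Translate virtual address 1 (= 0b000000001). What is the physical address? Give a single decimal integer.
vaddr = 1 = 0b000000001
Split: l1_idx=0, l2_idx=0, offset=1
L1[0] = 1
L2[1][0] = 41
paddr = 41 * 16 + 1 = 657

Answer: 657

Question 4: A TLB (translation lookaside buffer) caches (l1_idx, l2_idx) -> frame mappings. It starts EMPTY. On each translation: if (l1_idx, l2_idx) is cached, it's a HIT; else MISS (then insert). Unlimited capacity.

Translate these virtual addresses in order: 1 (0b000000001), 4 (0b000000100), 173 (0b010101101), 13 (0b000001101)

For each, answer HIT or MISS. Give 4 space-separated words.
vaddr=1: (0,0) not in TLB -> MISS, insert
vaddr=4: (0,0) in TLB -> HIT
vaddr=173: (2,2) not in TLB -> MISS, insert
vaddr=13: (0,0) in TLB -> HIT

Answer: MISS HIT MISS HIT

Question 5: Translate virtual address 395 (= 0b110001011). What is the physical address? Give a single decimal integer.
Answer: 235

Derivation:
vaddr = 395 = 0b110001011
Split: l1_idx=6, l2_idx=0, offset=11
L1[6] = 2
L2[2][0] = 14
paddr = 14 * 16 + 11 = 235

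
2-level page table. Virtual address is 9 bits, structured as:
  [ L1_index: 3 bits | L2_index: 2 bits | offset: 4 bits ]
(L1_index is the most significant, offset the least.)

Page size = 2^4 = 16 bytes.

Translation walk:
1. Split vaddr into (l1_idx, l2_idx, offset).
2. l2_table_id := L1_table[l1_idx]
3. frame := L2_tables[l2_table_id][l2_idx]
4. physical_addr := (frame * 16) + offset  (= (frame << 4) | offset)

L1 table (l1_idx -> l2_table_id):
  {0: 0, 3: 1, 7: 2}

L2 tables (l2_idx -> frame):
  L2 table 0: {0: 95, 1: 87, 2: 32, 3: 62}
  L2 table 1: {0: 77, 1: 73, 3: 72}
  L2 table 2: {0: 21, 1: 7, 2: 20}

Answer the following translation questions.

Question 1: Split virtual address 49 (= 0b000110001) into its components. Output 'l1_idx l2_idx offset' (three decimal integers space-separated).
Answer: 0 3 1

Derivation:
vaddr = 49 = 0b000110001
  top 3 bits -> l1_idx = 0
  next 2 bits -> l2_idx = 3
  bottom 4 bits -> offset = 1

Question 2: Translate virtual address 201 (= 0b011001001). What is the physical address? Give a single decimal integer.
vaddr = 201 = 0b011001001
Split: l1_idx=3, l2_idx=0, offset=9
L1[3] = 1
L2[1][0] = 77
paddr = 77 * 16 + 9 = 1241

Answer: 1241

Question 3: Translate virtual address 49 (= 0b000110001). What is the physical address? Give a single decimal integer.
Answer: 993

Derivation:
vaddr = 49 = 0b000110001
Split: l1_idx=0, l2_idx=3, offset=1
L1[0] = 0
L2[0][3] = 62
paddr = 62 * 16 + 1 = 993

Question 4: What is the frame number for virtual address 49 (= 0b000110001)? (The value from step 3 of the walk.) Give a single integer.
Answer: 62

Derivation:
vaddr = 49: l1_idx=0, l2_idx=3
L1[0] = 0; L2[0][3] = 62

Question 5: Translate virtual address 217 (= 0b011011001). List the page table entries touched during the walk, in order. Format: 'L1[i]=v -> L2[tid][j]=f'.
vaddr = 217 = 0b011011001
Split: l1_idx=3, l2_idx=1, offset=9

Answer: L1[3]=1 -> L2[1][1]=73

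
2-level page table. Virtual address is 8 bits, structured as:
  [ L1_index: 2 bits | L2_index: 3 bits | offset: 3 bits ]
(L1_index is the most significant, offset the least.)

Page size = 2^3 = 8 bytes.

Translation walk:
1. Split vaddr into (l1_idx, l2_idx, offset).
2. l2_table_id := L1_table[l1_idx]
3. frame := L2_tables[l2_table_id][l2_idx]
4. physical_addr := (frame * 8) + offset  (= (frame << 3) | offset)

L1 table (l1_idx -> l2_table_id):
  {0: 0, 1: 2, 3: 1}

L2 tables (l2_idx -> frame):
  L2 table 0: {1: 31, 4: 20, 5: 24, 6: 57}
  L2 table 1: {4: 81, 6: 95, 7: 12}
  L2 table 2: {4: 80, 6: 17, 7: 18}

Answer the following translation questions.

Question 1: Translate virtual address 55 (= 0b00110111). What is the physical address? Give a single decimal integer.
vaddr = 55 = 0b00110111
Split: l1_idx=0, l2_idx=6, offset=7
L1[0] = 0
L2[0][6] = 57
paddr = 57 * 8 + 7 = 463

Answer: 463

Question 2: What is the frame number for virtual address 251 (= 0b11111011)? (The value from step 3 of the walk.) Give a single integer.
Answer: 12

Derivation:
vaddr = 251: l1_idx=3, l2_idx=7
L1[3] = 1; L2[1][7] = 12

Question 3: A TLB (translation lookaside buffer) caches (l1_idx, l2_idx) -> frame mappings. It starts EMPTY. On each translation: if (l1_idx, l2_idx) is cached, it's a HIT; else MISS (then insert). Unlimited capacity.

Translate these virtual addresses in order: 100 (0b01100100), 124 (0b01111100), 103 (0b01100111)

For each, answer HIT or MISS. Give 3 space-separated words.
vaddr=100: (1,4) not in TLB -> MISS, insert
vaddr=124: (1,7) not in TLB -> MISS, insert
vaddr=103: (1,4) in TLB -> HIT

Answer: MISS MISS HIT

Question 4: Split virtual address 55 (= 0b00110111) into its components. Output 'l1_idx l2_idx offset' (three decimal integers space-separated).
vaddr = 55 = 0b00110111
  top 2 bits -> l1_idx = 0
  next 3 bits -> l2_idx = 6
  bottom 3 bits -> offset = 7

Answer: 0 6 7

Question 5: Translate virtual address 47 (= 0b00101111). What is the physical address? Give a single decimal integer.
vaddr = 47 = 0b00101111
Split: l1_idx=0, l2_idx=5, offset=7
L1[0] = 0
L2[0][5] = 24
paddr = 24 * 8 + 7 = 199

Answer: 199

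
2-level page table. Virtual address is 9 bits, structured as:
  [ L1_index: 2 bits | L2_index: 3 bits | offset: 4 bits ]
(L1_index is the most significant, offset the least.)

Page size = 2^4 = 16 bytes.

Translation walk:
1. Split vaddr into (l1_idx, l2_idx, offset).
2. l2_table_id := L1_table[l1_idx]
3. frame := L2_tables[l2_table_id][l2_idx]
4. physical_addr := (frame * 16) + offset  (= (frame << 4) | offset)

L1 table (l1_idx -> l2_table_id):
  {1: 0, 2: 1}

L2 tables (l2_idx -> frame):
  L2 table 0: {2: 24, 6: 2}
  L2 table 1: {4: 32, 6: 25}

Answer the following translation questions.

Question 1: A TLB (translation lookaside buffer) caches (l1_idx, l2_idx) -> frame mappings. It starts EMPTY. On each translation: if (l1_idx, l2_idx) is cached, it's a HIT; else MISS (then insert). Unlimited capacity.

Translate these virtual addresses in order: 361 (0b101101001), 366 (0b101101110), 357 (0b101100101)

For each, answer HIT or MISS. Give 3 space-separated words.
Answer: MISS HIT HIT

Derivation:
vaddr=361: (2,6) not in TLB -> MISS, insert
vaddr=366: (2,6) in TLB -> HIT
vaddr=357: (2,6) in TLB -> HIT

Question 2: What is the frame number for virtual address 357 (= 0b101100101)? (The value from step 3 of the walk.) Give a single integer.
vaddr = 357: l1_idx=2, l2_idx=6
L1[2] = 1; L2[1][6] = 25

Answer: 25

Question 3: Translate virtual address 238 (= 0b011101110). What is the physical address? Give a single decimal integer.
Answer: 46

Derivation:
vaddr = 238 = 0b011101110
Split: l1_idx=1, l2_idx=6, offset=14
L1[1] = 0
L2[0][6] = 2
paddr = 2 * 16 + 14 = 46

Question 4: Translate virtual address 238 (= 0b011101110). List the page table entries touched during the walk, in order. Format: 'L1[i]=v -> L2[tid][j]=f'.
vaddr = 238 = 0b011101110
Split: l1_idx=1, l2_idx=6, offset=14

Answer: L1[1]=0 -> L2[0][6]=2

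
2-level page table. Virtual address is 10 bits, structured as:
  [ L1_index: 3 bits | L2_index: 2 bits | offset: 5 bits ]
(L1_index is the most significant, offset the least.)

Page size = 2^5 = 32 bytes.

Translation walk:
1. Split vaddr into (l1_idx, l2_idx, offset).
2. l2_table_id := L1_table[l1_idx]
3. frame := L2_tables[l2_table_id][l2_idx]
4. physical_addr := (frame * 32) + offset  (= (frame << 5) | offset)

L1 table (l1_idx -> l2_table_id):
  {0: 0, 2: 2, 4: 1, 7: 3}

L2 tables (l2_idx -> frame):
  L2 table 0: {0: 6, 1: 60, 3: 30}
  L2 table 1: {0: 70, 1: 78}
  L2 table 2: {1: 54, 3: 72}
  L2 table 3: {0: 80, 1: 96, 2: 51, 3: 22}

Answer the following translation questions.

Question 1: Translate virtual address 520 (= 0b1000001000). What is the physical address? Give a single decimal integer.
Answer: 2248

Derivation:
vaddr = 520 = 0b1000001000
Split: l1_idx=4, l2_idx=0, offset=8
L1[4] = 1
L2[1][0] = 70
paddr = 70 * 32 + 8 = 2248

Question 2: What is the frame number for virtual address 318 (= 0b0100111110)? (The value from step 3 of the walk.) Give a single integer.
Answer: 54

Derivation:
vaddr = 318: l1_idx=2, l2_idx=1
L1[2] = 2; L2[2][1] = 54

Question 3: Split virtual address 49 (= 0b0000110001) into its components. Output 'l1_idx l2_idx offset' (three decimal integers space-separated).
Answer: 0 1 17

Derivation:
vaddr = 49 = 0b0000110001
  top 3 bits -> l1_idx = 0
  next 2 bits -> l2_idx = 1
  bottom 5 bits -> offset = 17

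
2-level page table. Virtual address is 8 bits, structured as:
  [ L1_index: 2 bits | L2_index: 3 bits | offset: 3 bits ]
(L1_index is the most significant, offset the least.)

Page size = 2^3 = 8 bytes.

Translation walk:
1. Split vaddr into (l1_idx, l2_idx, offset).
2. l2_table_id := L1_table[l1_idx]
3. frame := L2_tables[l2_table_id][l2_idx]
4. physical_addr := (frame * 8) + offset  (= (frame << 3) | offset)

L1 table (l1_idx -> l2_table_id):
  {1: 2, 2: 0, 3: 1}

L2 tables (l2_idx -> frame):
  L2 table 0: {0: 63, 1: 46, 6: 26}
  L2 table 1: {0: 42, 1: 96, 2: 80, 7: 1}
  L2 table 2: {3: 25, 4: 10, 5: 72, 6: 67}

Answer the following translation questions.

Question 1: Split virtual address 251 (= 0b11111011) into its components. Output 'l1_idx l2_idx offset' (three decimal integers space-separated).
vaddr = 251 = 0b11111011
  top 2 bits -> l1_idx = 3
  next 3 bits -> l2_idx = 7
  bottom 3 bits -> offset = 3

Answer: 3 7 3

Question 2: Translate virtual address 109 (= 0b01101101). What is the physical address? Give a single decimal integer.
Answer: 581

Derivation:
vaddr = 109 = 0b01101101
Split: l1_idx=1, l2_idx=5, offset=5
L1[1] = 2
L2[2][5] = 72
paddr = 72 * 8 + 5 = 581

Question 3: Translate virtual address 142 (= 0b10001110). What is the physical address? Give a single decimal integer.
Answer: 374

Derivation:
vaddr = 142 = 0b10001110
Split: l1_idx=2, l2_idx=1, offset=6
L1[2] = 0
L2[0][1] = 46
paddr = 46 * 8 + 6 = 374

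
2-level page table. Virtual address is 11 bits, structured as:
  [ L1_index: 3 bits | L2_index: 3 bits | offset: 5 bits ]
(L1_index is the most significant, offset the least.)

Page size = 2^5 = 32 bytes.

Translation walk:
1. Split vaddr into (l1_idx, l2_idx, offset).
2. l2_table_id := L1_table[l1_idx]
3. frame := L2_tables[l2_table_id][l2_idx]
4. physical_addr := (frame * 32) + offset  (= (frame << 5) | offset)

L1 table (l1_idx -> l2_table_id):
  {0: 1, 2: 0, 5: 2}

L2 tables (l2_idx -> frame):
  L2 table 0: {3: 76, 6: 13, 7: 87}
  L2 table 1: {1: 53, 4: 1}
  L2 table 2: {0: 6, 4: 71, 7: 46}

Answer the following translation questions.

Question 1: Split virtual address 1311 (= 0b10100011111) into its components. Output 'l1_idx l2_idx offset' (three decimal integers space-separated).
vaddr = 1311 = 0b10100011111
  top 3 bits -> l1_idx = 5
  next 3 bits -> l2_idx = 0
  bottom 5 bits -> offset = 31

Answer: 5 0 31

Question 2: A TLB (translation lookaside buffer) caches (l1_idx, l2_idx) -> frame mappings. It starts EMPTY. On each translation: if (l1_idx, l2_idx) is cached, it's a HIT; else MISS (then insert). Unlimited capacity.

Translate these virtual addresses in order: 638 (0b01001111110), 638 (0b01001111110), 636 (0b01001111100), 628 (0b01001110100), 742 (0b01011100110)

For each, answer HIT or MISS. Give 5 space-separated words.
vaddr=638: (2,3) not in TLB -> MISS, insert
vaddr=638: (2,3) in TLB -> HIT
vaddr=636: (2,3) in TLB -> HIT
vaddr=628: (2,3) in TLB -> HIT
vaddr=742: (2,7) not in TLB -> MISS, insert

Answer: MISS HIT HIT HIT MISS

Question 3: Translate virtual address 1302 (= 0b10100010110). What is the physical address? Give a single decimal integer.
Answer: 214

Derivation:
vaddr = 1302 = 0b10100010110
Split: l1_idx=5, l2_idx=0, offset=22
L1[5] = 2
L2[2][0] = 6
paddr = 6 * 32 + 22 = 214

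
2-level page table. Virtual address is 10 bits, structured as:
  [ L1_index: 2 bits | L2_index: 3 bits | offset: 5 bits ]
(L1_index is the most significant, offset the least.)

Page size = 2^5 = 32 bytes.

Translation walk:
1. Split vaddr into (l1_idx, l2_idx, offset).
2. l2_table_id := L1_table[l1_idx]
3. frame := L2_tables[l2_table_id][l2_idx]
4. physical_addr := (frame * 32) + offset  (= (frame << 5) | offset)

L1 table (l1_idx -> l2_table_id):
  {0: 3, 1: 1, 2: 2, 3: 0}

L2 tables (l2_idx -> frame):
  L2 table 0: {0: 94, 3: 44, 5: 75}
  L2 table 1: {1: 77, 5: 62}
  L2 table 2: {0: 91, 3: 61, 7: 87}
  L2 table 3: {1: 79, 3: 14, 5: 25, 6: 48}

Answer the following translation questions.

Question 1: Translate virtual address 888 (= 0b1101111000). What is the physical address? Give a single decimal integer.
Answer: 1432

Derivation:
vaddr = 888 = 0b1101111000
Split: l1_idx=3, l2_idx=3, offset=24
L1[3] = 0
L2[0][3] = 44
paddr = 44 * 32 + 24 = 1432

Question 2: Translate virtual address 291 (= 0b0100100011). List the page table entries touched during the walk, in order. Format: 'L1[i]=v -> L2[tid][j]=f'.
Answer: L1[1]=1 -> L2[1][1]=77

Derivation:
vaddr = 291 = 0b0100100011
Split: l1_idx=1, l2_idx=1, offset=3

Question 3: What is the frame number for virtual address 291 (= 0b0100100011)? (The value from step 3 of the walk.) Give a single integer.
Answer: 77

Derivation:
vaddr = 291: l1_idx=1, l2_idx=1
L1[1] = 1; L2[1][1] = 77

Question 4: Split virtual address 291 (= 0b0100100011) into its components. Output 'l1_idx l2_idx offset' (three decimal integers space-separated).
vaddr = 291 = 0b0100100011
  top 2 bits -> l1_idx = 1
  next 3 bits -> l2_idx = 1
  bottom 5 bits -> offset = 3

Answer: 1 1 3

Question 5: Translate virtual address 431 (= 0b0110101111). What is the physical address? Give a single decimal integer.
vaddr = 431 = 0b0110101111
Split: l1_idx=1, l2_idx=5, offset=15
L1[1] = 1
L2[1][5] = 62
paddr = 62 * 32 + 15 = 1999

Answer: 1999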